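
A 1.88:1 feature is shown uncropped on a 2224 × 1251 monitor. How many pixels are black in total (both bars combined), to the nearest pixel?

1.88:1 (1.880) > 16:9 (1.778), so the feature fills the width.
The feature is 2224 / 1.880 ≈ 1182.9787 px tall.
1251 − 1182.9787 = 68.0213 px of bars.
That's 68.0213 × 2224 ≈ 151279 black pixels.

151279 pixels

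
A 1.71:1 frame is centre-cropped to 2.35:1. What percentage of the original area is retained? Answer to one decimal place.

Going from 1.71:1 to 2.35:1 means cutting height while keeping width.
(1.710)/(2.350) ≈ 0.728 of the area survives.

72.8%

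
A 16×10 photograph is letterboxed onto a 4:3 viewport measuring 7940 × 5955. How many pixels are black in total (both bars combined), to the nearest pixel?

16×10 is wider than 4:3, so it spans the full width.
Content height = 7940 × 10/16 ≈ 4962.5000 px.
5955 − 4962.5000 = 992.5000 px of bars.
Across the 7940-px span: 992.5000 × 7940 ≈ 7880450 px.

7880450 pixels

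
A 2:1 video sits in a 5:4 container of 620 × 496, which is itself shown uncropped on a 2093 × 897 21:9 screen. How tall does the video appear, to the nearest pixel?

561 px

2:1 in 620×496: fills the width, so the video is 620.00 × 310.00.
5:4 in 2093×897: fills the height, so the intermediate becomes 1121.25 × 897.00 — a scale of ×1.8085.
Applying the same ×1.8085: 310.00 → 560.62.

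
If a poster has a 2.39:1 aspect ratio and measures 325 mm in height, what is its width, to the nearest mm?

At 2.39:1, 325 × 2.390 ≈ 776.75.

777 mm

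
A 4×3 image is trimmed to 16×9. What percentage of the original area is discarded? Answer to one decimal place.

25.0%

The width stays; only height is cut (since 16×9 is wider than 4×3).
(1.333)/(1.778) ≈ 0.750 of the area survives, leaving 25.00% discarded.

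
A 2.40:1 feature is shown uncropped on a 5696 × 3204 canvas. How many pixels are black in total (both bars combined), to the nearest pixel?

2.40:1 (2.400) > 16:9 (1.778), so the feature fills the width.
The feature is 5696 / 2.400 ≈ 2373.3333 px tall.
3204 − 2373.3333 = 830.6667 px of bars.
Bar area = 830.6667 × 5696 ≈ 4731477 px.

4731477 pixels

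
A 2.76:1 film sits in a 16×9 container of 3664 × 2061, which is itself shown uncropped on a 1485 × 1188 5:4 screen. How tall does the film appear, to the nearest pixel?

First fit — 2.76:1 into 3664×2061 spans the width: 3664.00 × 1327.54.
The 16×9 canvas is width-limited in 1485×1188, giving 1485.00 × 835.31; scale factor 0.4053.
Applying the same ×0.4053: 1327.54 → 538.04.

538 px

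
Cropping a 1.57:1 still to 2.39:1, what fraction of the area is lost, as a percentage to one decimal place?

2.39:1 is wider than 1.57:1, so the crop keeps the full width and trims the height.
Area ratio = (1.570)/(2.390) = 65.69%; the remaining 34.31% is cropped out.

34.3%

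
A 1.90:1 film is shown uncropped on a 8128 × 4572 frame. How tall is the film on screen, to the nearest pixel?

1.90:1 is wider than 16×9, so it spans the full width.
Content height = 8128 / 1.900 ≈ 4277.89 px.

4278 px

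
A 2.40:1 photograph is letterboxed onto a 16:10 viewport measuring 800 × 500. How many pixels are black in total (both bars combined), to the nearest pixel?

2.40:1 is wider than 16:10, so it spans the full width.
Content height = 800 / 2.400 ≈ 333.3333 px.
Black = 500 − 333.3333 = 166.6667 px.
Bar area = 166.6667 × 800 ≈ 133333 px.

133333 pixels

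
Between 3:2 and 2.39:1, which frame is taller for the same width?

3:2

3:2 = 1.5 and 2.39; 2.39 > 1.5. The smaller width-to-height ratio is the taller frame.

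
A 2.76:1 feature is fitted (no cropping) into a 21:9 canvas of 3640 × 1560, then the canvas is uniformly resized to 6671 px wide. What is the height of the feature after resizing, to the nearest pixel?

In the 3640×1560 frame the feature fills the width: height = 3640 / 2.760 ≈ 1318.84 px.
The frame scales by 6671/3640 = 1.8327; 1318.84 × 1.8327 ≈ 2417.03 px.

2417 px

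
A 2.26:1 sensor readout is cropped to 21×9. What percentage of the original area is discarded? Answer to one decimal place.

3.1%

Going from 2.26:1 to 21×9 means cutting height while keeping width.
Fraction kept = (2.260)/(2.333) ≈ 96.86%, so 3.14% is lost.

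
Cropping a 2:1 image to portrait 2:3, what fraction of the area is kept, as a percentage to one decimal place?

33.3%

Going from 2:1 to portrait 2:3 means cutting width while keeping height.
(0.667)/(2.000) ≈ 0.333 of the area survives.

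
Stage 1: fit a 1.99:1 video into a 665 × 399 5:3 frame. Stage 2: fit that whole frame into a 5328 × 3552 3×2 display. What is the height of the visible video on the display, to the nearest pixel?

First fit — 1.99:1 into 665×399 spans the width: 665.00 × 334.17.
Second fit — the 5:3 canvas into 5328×3552 spans the width: 5328.00 × 3196.80 (×8.0120 from 665×399).
Applying the same ×8.0120: 334.17 → 2677.39.

2677 px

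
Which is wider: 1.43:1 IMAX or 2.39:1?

1.43 and 2.39; 2.39 > 1.43.

2.39:1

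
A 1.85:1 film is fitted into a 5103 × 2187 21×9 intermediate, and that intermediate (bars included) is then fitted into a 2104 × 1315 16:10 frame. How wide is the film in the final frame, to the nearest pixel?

1.85:1 in 5103×2187: fills the height, so the film is 4045.95 × 2187.00.
The 21×9 canvas is width-limited in 2104×1315, giving 2104.00 × 901.71; scale factor 0.4123.
Applying the same ×0.4123: 4045.95 → 1668.17.

1668 px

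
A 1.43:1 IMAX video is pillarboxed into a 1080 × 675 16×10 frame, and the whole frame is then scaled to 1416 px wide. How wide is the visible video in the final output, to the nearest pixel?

Fitted into 1080×675, the video spans the height; its width is 675 × 1.430 ≈ 965.25 px.
Scaling 1080 → 1416 is ×1.3111, so the width becomes 965.25 × 1.3111 ≈ 1265.55 px.

1266 px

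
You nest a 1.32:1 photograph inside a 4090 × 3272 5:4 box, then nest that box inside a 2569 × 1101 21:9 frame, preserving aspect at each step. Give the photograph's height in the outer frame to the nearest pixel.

First fit — 1.32:1 into 4090×3272 spans the width: 4090.00 × 3098.48.
5:4 in 2569×1101: fills the height, so the intermediate becomes 1376.25 × 1101.00 — a scale of ×0.3365.
So the photograph's height is 3098.48 × 0.3365 ≈ 1042.61.

1043 px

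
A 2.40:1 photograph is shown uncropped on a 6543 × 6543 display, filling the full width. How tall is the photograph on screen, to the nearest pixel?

2726 px

That makes the image 2726.25 px tall (6543 / 2.400).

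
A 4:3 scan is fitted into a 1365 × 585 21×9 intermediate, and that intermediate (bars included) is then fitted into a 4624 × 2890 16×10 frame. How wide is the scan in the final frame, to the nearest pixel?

Inside the 1365×585 canvas the scan is height-limited at 780.00 × 585.00.
21×9 in 4624×2890: fills the width, so the intermediate becomes 4624.00 × 1981.71 — a scale of ×3.3875.
So the scan's width is 780.00 × 3.3875 ≈ 2642.29.

2642 px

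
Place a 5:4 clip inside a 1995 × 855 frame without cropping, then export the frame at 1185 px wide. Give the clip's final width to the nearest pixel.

635 px

Fitted into 1995×855, the clip spans the height; its width is 855 × 5/4 ≈ 1068.75 px.
Resizing to 1185 px wide multiplies everything by 0.5940: 1068.75 → 634.82 px.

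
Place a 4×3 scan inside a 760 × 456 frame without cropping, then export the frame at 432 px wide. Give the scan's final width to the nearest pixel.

At 760×456 the scan is height-limited, so width = 456 × 4/3 ≈ 608.00 px.
Scaling 760 → 432 is ×0.5684, so the width becomes 608.00 × 0.5684 ≈ 345.60 px.

346 px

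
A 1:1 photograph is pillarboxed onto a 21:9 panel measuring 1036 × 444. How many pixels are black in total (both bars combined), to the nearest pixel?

262848 pixels

1:1 is narrower than 21:9, so it spans the full height.
The photograph is 444 × 1/1 ≈ 444.0000 px wide.
Leftover width: 1036 − 444.0000 = 592.0000 px.
Bar area = 592.0000 × 444 ≈ 262848 px.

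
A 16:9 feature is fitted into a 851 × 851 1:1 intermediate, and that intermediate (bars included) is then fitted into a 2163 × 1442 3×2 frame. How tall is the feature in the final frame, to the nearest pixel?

Inside the 851×851 canvas the feature is width-limited at 851.00 × 478.69.
Second fit — the 1:1 canvas into 2163×1442 spans the height: 1442.00 × 1442.00 (×1.6945 from 851×851).
The feature scales with it: height 478.69 × 1.6945 ≈ 811.12.

811 px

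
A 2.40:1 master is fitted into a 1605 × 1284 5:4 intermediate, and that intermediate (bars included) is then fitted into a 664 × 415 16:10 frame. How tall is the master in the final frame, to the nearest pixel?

216 px

First fit — 2.40:1 into 1605×1284 spans the width: 1605.00 × 668.75.
Second fit — the 5:4 canvas into 664×415 spans the height: 518.75 × 415.00 (×0.3232 from 1605×1284).
The master scales with it: height 668.75 × 0.3232 ≈ 216.15.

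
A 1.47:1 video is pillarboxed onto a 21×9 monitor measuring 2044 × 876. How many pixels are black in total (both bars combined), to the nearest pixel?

662501 pixels

Since 1.470 < 2.333, the video is height-limited.
The video is 876 × 1.470 ≈ 1287.7200 px wide.
Leftover width: 2044 − 1287.7200 = 756.2800 px.
That's 756.2800 × 876 ≈ 662501 black pixels.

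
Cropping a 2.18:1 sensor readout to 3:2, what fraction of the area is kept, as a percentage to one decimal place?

Going from 2.18:1 to 3:2 means cutting width while keeping height.
(1.500)/(2.180) ≈ 0.688 of the area survives.

68.8%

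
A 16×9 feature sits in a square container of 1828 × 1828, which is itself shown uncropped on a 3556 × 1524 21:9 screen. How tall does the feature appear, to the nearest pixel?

857 px

Inside the 1828×1828 canvas the feature is width-limited at 1828.00 × 1028.25.
The square canvas is height-limited in 3556×1524, giving 1524.00 × 1524.00; scale factor 0.8337.
So the feature's height is 1028.25 × 0.8337 ≈ 857.25.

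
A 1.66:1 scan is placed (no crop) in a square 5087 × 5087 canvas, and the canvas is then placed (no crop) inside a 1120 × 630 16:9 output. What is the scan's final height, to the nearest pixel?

380 px

1.66:1 in 5087×5087: fills the width, so the scan is 5087.00 × 3064.46.
Second fit — the square canvas into 1120×630 spans the height: 630.00 × 630.00 (×0.1238 from 5087×5087).
So the scan's height is 3064.46 × 0.1238 ≈ 379.52.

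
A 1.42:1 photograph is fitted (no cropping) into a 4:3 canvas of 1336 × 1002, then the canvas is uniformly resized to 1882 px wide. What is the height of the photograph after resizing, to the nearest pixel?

1325 px

Fitted into 1336×1002, the photograph spans the width; its height is 1336 / 1.420 ≈ 940.85 px.
The frame scales by 1882/1336 = 1.4087; 940.85 × 1.4087 ≈ 1325.35 px.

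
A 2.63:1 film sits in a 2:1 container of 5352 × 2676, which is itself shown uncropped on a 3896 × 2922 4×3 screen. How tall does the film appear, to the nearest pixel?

1481 px

Inside the 5352×2676 canvas the film is width-limited at 5352.00 × 2034.98.
2:1 in 3896×2922: fills the width, so the intermediate becomes 3896.00 × 1948.00 — a scale of ×0.7280.
The film scales with it: height 2034.98 × 0.7280 ≈ 1481.37.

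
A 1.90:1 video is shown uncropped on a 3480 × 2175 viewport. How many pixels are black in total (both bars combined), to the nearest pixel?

1195105 pixels

1.90:1 is wider than 16:10, so it spans the full width.
The video is 3480 / 1.900 ≈ 1831.5789 px tall.
Black = 2175 − 1831.5789 = 343.4211 px.
That's 343.4211 × 3480 ≈ 1195105 black pixels.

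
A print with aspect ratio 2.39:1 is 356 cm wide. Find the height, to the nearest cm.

At 2.39:1, 356 / 2.390 ≈ 148.95.

149 cm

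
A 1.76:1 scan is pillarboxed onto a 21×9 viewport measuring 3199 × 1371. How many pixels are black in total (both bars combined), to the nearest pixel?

1077661 pixels

1.76:1 (1.760) < 21×9 (2.333), so the scan fills the height.
The scan is 1371 × 1.760 ≈ 2412.9600 px wide.
Black = 3199 − 2412.9600 = 786.0400 px.
That's 786.0400 × 1371 ≈ 1077661 black pixels.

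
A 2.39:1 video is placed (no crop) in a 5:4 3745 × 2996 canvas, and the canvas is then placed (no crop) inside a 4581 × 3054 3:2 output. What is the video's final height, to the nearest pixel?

2.39:1 in 3745×2996: fills the width, so the video is 3745.00 × 1566.95.
The 5:4 canvas is height-limited in 4581×3054, giving 3817.50 × 3054.00; scale factor 1.0194.
Applying the same ×1.0194: 1566.95 → 1597.28.

1597 px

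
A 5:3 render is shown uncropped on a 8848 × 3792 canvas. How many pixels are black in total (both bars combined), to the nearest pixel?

9586176 pixels

5:3 (1.667) < 21:9 (2.333), so the render fills the height.
The render is 3792 × 5/3 ≈ 6320.0000 px wide.
Black = 8848 − 6320.0000 = 2528.0000 px.
Bar area = 2528.0000 × 3792 ≈ 9586176 px.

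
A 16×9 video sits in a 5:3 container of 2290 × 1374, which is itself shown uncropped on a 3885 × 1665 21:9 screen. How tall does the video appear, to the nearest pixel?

Inside the 2290×1374 canvas the video is width-limited at 2290.00 × 1288.12.
Second fit — the 5:3 canvas into 3885×1665 spans the height: 2775.00 × 1665.00 (×1.2118 from 2290×1374).
Applying the same ×1.2118: 1288.12 → 1560.94.

1561 px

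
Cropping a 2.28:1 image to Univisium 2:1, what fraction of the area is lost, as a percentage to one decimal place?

12.3%

Univisium 2:1 is narrower than 2.28:1, so the crop keeps the full height and trims the width.
(2.000)/(2.280) ≈ 0.877 of the area survives, leaving 12.28% discarded.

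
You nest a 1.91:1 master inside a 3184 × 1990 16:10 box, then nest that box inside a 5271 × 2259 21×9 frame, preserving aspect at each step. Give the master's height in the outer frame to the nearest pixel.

1892 px

First fit — 1.91:1 into 3184×1990 spans the width: 3184.00 × 1667.02.
The 16:10 canvas is height-limited in 5271×2259, giving 3614.40 × 2259.00; scale factor 1.1352.
The master scales with it: height 1667.02 × 1.1352 ≈ 1892.36.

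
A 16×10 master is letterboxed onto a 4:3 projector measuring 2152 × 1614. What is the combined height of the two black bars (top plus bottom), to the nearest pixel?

269 px

16×10 is wider than 4:3, so it spans the full width.
That makes the image 1345.00 px tall (2152 × 10/16).
Black = 1614 − 1345.00 = 269.00 px.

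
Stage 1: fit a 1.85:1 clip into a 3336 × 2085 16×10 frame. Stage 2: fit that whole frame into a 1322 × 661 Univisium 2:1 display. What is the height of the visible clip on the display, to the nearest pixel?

1.85:1 in 3336×2085: fills the width, so the clip is 3336.00 × 1803.24.
16×10 in 1322×661: fills the height, so the intermediate becomes 1057.60 × 661.00 — a scale of ×0.3170.
The clip scales with it: height 1803.24 × 0.3170 ≈ 571.68.

572 px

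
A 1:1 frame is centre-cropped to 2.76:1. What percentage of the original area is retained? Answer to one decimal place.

36.2%

2.76:1 is wider than 1:1, so the crop keeps the full width and trims the height.
(1.000)/(2.760) ≈ 0.362 of the area survives.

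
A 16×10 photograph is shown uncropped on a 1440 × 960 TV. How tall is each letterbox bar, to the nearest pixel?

16×10 is wider than 3:2, so it spans the full width.
That makes the image 900.00 px tall (1440 × 10/16).
Black = 960 − 900.00 = 60.00 px, or 30.00 per bar.

30 px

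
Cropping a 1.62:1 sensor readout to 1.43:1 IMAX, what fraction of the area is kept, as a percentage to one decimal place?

1.43:1 IMAX is narrower than 1.62:1, so the crop keeps the full height and trims the width.
Fraction kept = (1.430)/(1.620) ≈ 88.27%.

88.3%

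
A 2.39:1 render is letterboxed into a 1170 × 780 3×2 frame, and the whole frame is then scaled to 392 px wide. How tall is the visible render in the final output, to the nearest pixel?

164 px

In the 1170×780 frame the render fills the width: height = 1170 / 2.390 ≈ 489.54 px.
Scaling 1170 → 392 is ×0.3350, so the height becomes 489.54 × 0.3350 ≈ 164.02 px.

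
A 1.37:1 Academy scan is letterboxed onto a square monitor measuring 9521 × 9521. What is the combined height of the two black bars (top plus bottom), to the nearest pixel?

2571 px

1.37:1 Academy (1.370) > square (1.000), so the scan fills the width.
The scan is 9521 / 1.370 ≈ 6949.64 px tall.
9521 − 6949.64 = 2571.36 px of bars.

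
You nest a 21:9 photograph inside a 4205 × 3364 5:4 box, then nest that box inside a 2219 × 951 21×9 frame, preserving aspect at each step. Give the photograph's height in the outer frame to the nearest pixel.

509 px

Inside the 4205×3364 canvas the photograph is width-limited at 4205.00 × 1802.14.
The 5:4 canvas is height-limited in 2219×951, giving 1188.75 × 951.00; scale factor 0.2827.
The photograph scales with it: height 1802.14 × 0.2827 ≈ 509.46.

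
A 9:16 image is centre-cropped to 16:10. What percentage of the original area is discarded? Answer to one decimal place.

Going from 9:16 to 16:10 means cutting height while keeping width.
Fraction kept = (0.562)/(1.600) ≈ 35.16%, so 64.84% is lost.

64.8%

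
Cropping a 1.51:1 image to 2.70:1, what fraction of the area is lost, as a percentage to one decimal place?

44.1%

Going from 1.51:1 to 2.70:1 means cutting height while keeping width.
Area ratio = (1.510)/(2.700) = 55.93%; the remaining 44.07% is cropped out.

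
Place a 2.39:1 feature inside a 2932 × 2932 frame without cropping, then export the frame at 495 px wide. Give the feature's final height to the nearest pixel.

207 px

In the 2932×2932 frame the feature fills the width: height = 2932 / 2.390 ≈ 1226.78 px.
Scaling 2932 → 495 is ×0.1688, so the height becomes 1226.78 × 0.1688 ≈ 207.11 px.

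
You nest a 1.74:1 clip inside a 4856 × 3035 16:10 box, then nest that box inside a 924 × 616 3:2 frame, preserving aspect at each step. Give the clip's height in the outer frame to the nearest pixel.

531 px

1.74:1 in 4856×3035: fills the width, so the clip is 4856.00 × 2790.80.
16:10 in 924×616: fills the width, so the intermediate becomes 924.00 × 577.50 — a scale of ×0.1903.
Applying the same ×0.1903: 2790.80 → 531.03.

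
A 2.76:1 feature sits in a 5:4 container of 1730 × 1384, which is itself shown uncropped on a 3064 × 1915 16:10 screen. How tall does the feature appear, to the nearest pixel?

First fit — 2.76:1 into 1730×1384 spans the width: 1730.00 × 626.81.
Second fit — the 5:4 canvas into 3064×1915 spans the height: 2393.75 × 1915.00 (×1.3837 from 1730×1384).
Applying the same ×1.3837: 626.81 → 867.30.

867 px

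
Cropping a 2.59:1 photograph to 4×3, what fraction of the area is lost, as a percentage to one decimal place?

48.5%

The height stays; only width is cut (since 4×3 is narrower than 2.59:1).
Area ratio = (1.333)/(2.590) = 51.48%; the remaining 48.52% is cropped out.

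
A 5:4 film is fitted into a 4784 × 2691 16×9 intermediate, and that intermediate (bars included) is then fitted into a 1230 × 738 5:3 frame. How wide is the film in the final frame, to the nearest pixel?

First fit — 5:4 into 4784×2691 spans the height: 3363.75 × 2691.00.
16×9 in 1230×738: fills the width, so the intermediate becomes 1230.00 × 691.88 — a scale of ×0.2571.
So the film's width is 3363.75 × 0.2571 ≈ 864.84.

865 px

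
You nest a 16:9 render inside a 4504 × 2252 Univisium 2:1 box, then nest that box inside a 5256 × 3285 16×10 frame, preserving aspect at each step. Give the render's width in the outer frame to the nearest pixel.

First fit — 16:9 into 4504×2252 spans the height: 4003.56 × 2252.00.
Second fit — the Univisium 2:1 canvas into 5256×3285 spans the width: 5256.00 × 2628.00 (×1.1670 from 4504×2252).
So the render's width is 4003.56 × 1.1670 ≈ 4672.00.

4672 px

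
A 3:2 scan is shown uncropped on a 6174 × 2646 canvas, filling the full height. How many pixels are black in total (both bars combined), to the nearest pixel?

The scan is 2646 × 3/2 ≈ 3969.0000 px wide.
Leftover width: 6174 − 3969.0000 = 2205.0000 px.
Bar area = 2205.0000 × 2646 ≈ 5834430 px.

5834430 pixels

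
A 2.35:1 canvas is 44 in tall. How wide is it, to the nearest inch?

At 2.35:1, 44 × 2.350 ≈ 103.40.

103 in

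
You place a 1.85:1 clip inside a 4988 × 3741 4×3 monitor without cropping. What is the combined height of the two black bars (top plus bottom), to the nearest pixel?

1045 px

1.85:1 (1.850) > 4×3 (1.333), so the clip fills the width.
Content height = 4988 / 1.850 ≈ 2696.22 px.
Black = 3741 − 2696.22 = 1044.78 px.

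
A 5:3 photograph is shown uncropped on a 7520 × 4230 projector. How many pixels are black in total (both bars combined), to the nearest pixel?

1988100 pixels

5:3 (1.667) < 16:9 (1.778), so the photograph fills the height.
That makes the image 7050.0000 px wide (4230 × 5/3).
Leftover width: 7520 − 7050.0000 = 470.0000 px.
Across the 4230-px span: 470.0000 × 4230 ≈ 1988100 px.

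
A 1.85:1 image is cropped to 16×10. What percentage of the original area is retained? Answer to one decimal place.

Going from 1.85:1 to 16×10 means cutting width while keeping height.
(1.600)/(1.850) ≈ 0.865 of the area survives.

86.5%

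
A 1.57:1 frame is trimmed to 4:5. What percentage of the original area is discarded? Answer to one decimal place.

49.0%

4:5 is narrower than 1.57:1, so the crop keeps the full height and trims the width.
Fraction kept = (0.800)/(1.570) ≈ 50.96%, so 49.04% is lost.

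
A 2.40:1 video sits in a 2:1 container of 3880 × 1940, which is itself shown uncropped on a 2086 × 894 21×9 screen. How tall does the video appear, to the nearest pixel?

745 px

2.40:1 in 3880×1940: fills the width, so the video is 3880.00 × 1616.67.
2:1 in 2086×894: fills the height, so the intermediate becomes 1788.00 × 894.00 — a scale of ×0.4608.
Applying the same ×0.4608: 1616.67 → 745.00.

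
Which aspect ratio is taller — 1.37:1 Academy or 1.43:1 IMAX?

1.37:1 Academy

1.37 and 1.43; 1.43 > 1.37. The smaller width-to-height ratio is the taller frame.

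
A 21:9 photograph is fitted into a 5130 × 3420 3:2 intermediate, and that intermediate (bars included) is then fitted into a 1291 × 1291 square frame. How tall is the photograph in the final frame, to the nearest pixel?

Inside the 5130×3420 canvas the photograph is width-limited at 5130.00 × 2198.57.
3:2 in 1291×1291: fills the width, so the intermediate becomes 1291.00 × 860.67 — a scale of ×0.2517.
The photograph scales with it: height 2198.57 × 0.2517 ≈ 553.29.

553 px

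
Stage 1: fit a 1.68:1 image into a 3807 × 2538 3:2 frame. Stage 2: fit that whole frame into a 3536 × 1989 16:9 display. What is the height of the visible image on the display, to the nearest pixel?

First fit — 1.68:1 into 3807×2538 spans the width: 3807.00 × 2266.07.
3:2 in 3536×1989: fills the height, so the intermediate becomes 2983.50 × 1989.00 — a scale of ×0.7837.
So the image's height is 2266.07 × 0.7837 ≈ 1775.89.

1776 px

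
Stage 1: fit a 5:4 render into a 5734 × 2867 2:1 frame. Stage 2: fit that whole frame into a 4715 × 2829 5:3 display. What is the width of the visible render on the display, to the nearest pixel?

Inside the 5734×2867 canvas the render is height-limited at 3583.75 × 2867.00.
Second fit — the 2:1 canvas into 4715×2829 spans the width: 4715.00 × 2357.50 (×0.8223 from 5734×2867).
Applying the same ×0.8223: 3583.75 → 2946.88.

2947 px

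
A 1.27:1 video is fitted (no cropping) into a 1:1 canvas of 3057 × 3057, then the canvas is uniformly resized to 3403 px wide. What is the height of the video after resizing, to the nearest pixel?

Fitted into 3057×3057, the video spans the width; its height is 3057 / 1.270 ≈ 2407.09 px.
Resizing to 3403 px wide multiplies everything by 1.1132: 2407.09 → 2679.53 px.

2680 px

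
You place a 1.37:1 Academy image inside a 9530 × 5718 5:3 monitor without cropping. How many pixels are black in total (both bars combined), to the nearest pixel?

9699672 pixels

1.37:1 Academy (1.370) < 5:3 (1.667), so the image fills the height.
The image is 5718 × 1.370 ≈ 7833.6600 px wide.
Leftover width: 9530 − 7833.6600 = 1696.3400 px.
That's 1696.3400 × 5718 ≈ 9699672 black pixels.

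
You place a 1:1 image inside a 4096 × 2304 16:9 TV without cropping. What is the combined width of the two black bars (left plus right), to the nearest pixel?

1792 px

Since 1.000 < 1.778, the image is height-limited.
The image is 2304 × 1/1 ≈ 2304.00 px wide.
Black = 4096 − 2304.00 = 1792.00 px.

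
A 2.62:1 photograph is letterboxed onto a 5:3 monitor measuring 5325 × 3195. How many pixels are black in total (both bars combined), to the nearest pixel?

6190617 pixels

2.62:1 (2.620) > 5:3 (1.667), so the photograph fills the width.
That makes the image 2032.4427 px tall (5325 / 2.620).
3195 − 2032.4427 = 1162.5573 px of bars.
Across the 5325-px span: 1162.5573 × 5325 ≈ 6190617 px.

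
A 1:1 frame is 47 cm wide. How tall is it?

At 1:1, 47 × 1/1 ≈ 47.

47 cm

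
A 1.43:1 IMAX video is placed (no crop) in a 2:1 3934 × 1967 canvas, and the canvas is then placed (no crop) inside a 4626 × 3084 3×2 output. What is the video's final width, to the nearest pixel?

First fit — 1.43:1 IMAX into 3934×1967 spans the height: 2812.81 × 1967.00.
Second fit — the 2:1 canvas into 4626×3084 spans the width: 4626.00 × 2313.00 (×1.1759 from 3934×1967).
So the video's width is 2812.81 × 1.1759 ≈ 3307.59.

3308 px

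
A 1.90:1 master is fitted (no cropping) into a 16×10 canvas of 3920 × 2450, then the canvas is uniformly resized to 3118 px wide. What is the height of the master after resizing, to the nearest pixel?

At 3920×2450 the master is width-limited, so height = 3920 / 1.900 ≈ 2063.16 px.
The frame scales by 3118/3920 = 0.7954; 2063.16 × 0.7954 ≈ 1641.05 px.

1641 px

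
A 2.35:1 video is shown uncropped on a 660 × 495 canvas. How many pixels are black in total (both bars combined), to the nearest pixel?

141338 pixels

2.35:1 is wider than 4:3, so it spans the full width.
The video is 660 / 2.350 ≈ 280.8511 px tall.
Black = 495 − 280.8511 = 214.1489 px.
That's 214.1489 × 660 ≈ 141338 black pixels.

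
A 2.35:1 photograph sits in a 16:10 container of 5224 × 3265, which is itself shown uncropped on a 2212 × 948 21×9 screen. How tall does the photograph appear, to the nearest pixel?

645 px

First fit — 2.35:1 into 5224×3265 spans the width: 5224.00 × 2222.98.
The 16:10 canvas is height-limited in 2212×948, giving 1516.80 × 948.00; scale factor 0.2904.
The photograph scales with it: height 2222.98 × 0.2904 ≈ 645.45.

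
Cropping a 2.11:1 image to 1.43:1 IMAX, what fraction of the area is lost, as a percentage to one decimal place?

1.43:1 IMAX is narrower than 2.11:1, so the crop keeps the full height and trims the width.
(1.430)/(2.110) ≈ 0.678 of the area survives, leaving 32.23% discarded.

32.2%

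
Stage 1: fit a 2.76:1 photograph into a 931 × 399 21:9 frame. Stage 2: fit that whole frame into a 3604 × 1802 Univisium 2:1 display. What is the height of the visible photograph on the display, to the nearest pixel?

First fit — 2.76:1 into 931×399 spans the width: 931.00 × 337.32.
Second fit — the 21:9 canvas into 3604×1802 spans the width: 3604.00 × 1544.57 (×3.8711 from 931×399).
The photograph scales with it: height 337.32 × 3.8711 ≈ 1305.80.

1306 px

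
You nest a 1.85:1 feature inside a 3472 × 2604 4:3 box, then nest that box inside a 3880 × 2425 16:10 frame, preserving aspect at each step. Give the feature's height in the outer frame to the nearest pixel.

First fit — 1.85:1 into 3472×2604 spans the width: 3472.00 × 1876.76.
4:3 in 3880×2425: fills the height, so the intermediate becomes 3233.33 × 2425.00 — a scale of ×0.9313.
So the feature's height is 1876.76 × 0.9313 ≈ 1747.75.

1748 px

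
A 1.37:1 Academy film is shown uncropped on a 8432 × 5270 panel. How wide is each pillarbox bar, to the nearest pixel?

1.37:1 Academy (1.370) < 16:10 (1.600), so the film fills the height.
Content width = 5270 × 1.370 ≈ 7219.90 px.
8432 − 7219.90 = 1212.10 px of bars (606.05 each).

606 px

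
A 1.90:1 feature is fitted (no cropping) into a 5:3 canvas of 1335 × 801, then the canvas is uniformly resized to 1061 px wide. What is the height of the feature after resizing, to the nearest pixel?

558 px

At 1335×801 the feature is width-limited, so height = 1335 / 1.900 ≈ 702.63 px.
The frame scales by 1061/1335 = 0.7948; 702.63 × 0.7948 ≈ 558.42 px.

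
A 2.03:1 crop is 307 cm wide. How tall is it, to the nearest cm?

151 cm

At 2.03:1, 307 / 2.030 ≈ 151.23.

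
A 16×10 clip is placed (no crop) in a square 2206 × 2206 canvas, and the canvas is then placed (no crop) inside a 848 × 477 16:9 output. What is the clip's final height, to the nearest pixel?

298 px

16×10 in 2206×2206: fills the width, so the clip is 2206.00 × 1378.75.
square in 848×477: fills the height, so the intermediate becomes 477.00 × 477.00 — a scale of ×0.2162.
The clip scales with it: height 1378.75 × 0.2162 ≈ 298.12.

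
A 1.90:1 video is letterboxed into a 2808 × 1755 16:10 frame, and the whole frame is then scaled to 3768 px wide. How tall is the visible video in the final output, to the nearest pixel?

In the 2808×1755 frame the video fills the width: height = 2808 / 1.900 ≈ 1477.89 px.
Scaling 2808 → 3768 is ×1.3419, so the height becomes 1477.89 × 1.3419 ≈ 1983.16 px.

1983 px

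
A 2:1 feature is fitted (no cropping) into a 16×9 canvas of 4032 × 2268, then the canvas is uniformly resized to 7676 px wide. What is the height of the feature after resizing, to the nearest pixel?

In the 4032×2268 frame the feature fills the width: height = 4032 × 1/2 ≈ 2016.00 px.
Scaling 4032 → 7676 is ×1.9038, so the height becomes 2016.00 × 1.9038 ≈ 3838.00 px.

3838 px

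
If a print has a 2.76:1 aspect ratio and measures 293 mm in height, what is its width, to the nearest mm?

293 × 2.760 = 808.68.

809 mm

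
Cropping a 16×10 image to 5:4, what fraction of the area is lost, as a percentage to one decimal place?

5:4 is narrower than 16×10, so the crop keeps the full height and trims the width.
Fraction kept = (1.250)/(1.600) ≈ 78.12%, so 21.88% is lost.

21.9%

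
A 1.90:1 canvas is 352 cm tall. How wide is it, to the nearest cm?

669 cm

Width = 352 × 1.900 = 668.80.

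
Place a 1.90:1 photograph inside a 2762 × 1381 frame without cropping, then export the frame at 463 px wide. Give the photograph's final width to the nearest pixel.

440 px

At 2762×1381 the photograph is height-limited, so width = 1381 × 1.900 ≈ 2623.90 px.
Scaling 2762 → 463 is ×0.1676, so the width becomes 2623.90 × 0.1676 ≈ 439.85 px.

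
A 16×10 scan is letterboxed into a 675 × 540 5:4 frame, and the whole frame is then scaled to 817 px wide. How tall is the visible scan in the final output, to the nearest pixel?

511 px

Fitted into 675×540, the scan spans the width; its height is 675 × 10/16 ≈ 421.88 px.
Scaling 675 → 817 is ×1.2104, so the height becomes 421.88 × 1.2104 ≈ 510.62 px.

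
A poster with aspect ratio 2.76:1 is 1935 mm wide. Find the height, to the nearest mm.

701 mm

1935 / 2.760 = 701.09.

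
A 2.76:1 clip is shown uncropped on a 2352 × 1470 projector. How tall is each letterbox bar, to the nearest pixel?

309 px

Since 2.760 > 1.600, the clip is width-limited.
That makes the image 852.17 px tall (2352 / 2.760).
1470 − 852.17 = 617.83 px of bars (308.91 each).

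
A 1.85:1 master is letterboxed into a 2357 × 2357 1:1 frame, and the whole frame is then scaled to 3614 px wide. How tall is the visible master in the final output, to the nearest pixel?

1954 px

At 2357×2357 the master is width-limited, so height = 2357 / 1.850 ≈ 1274.05 px.
The frame scales by 3614/2357 = 1.5333; 1274.05 × 1.5333 ≈ 1953.51 px.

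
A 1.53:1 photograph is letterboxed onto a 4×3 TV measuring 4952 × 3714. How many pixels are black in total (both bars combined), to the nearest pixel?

2364078 pixels

Since 1.530 > 1.333, the photograph is width-limited.
The photograph is 4952 / 1.530 ≈ 3236.6013 px tall.
3714 − 3236.6013 = 477.3987 px of bars.
Across the 4952-px span: 477.3987 × 4952 ≈ 2364078 px.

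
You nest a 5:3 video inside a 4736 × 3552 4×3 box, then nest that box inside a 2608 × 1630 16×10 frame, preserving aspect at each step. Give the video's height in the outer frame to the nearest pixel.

1304 px

First fit — 5:3 into 4736×3552 spans the width: 4736.00 × 2841.60.
4×3 in 2608×1630: fills the height, so the intermediate becomes 2173.33 × 1630.00 — a scale of ×0.4589.
Applying the same ×0.4589: 2841.60 → 1304.00.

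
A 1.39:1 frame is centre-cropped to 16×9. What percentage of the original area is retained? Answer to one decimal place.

16×9 is wider than 1.39:1, so the crop keeps the full width and trims the height.
(1.390)/(1.778) ≈ 0.782 of the area survives.

78.2%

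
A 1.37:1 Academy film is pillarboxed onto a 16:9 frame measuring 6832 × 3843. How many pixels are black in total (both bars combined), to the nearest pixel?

6022327 pixels

1.37:1 Academy (1.370) < 16:9 (1.778), so the film fills the height.
The film is 3843 × 1.370 ≈ 5264.9100 px wide.
Leftover width: 6832 − 5264.9100 = 1567.0900 px.
Across the 3843-px span: 1567.0900 × 3843 ≈ 6022327 px.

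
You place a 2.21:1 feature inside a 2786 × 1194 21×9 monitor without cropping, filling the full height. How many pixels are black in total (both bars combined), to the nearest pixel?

The feature is 1194 × 2.210 ≈ 2638.7400 px wide.
Black = 2786 − 2638.7400 = 147.2600 px.
Across the 1194-px span: 147.2600 × 1194 ≈ 175828 px.

175828 pixels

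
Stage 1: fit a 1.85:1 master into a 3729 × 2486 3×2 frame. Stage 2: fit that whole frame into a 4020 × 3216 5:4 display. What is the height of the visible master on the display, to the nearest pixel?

2173 px

1.85:1 in 3729×2486: fills the width, so the master is 3729.00 × 2015.68.
The 3×2 canvas is width-limited in 4020×3216, giving 4020.00 × 2680.00; scale factor 1.0780.
The master scales with it: height 2015.68 × 1.0780 ≈ 2172.97.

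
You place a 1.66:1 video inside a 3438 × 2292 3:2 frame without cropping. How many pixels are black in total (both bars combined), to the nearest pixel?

Since 1.660 > 1.500, the video is width-limited.
The video is 3438 / 1.660 ≈ 2071.0843 px tall.
Leftover height: 2292 − 2071.0843 = 220.9157 px.
Across the 3438-px span: 220.9157 × 3438 ≈ 759508 px.

759508 pixels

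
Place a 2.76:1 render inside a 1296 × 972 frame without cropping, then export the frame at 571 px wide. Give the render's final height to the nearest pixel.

Fitted into 1296×972, the render spans the width; its height is 1296 / 2.760 ≈ 469.57 px.
The frame scales by 571/1296 = 0.4406; 469.57 × 0.4406 ≈ 206.88 px.

207 px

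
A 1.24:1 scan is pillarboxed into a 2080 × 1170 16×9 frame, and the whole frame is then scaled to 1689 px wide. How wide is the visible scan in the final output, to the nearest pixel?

1178 px

Fitted into 2080×1170, the scan spans the height; its width is 1170 × 1.240 ≈ 1450.80 px.
Scaling 2080 → 1689 is ×0.8120, so the width becomes 1450.80 × 0.8120 ≈ 1178.08 px.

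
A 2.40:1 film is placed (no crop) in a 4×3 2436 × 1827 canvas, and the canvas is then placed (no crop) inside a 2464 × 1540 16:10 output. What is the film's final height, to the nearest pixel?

856 px

2.40:1 in 2436×1827: fills the width, so the film is 2436.00 × 1015.00.
4×3 in 2464×1540: fills the height, so the intermediate becomes 2053.33 × 1540.00 — a scale of ×0.8429.
Applying the same ×0.8429: 1015.00 → 855.56.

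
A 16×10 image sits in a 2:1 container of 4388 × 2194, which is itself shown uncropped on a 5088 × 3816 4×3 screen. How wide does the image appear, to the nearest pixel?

4070 px

First fit — 16×10 into 4388×2194 spans the height: 3510.40 × 2194.00.
2:1 in 5088×3816: fills the width, so the intermediate becomes 5088.00 × 2544.00 — a scale of ×1.1595.
Applying the same ×1.1595: 3510.40 → 4070.40.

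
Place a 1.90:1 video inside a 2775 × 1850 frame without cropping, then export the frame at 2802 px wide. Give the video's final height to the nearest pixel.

1475 px

At 2775×1850 the video is width-limited, so height = 2775 / 1.900 ≈ 1460.53 px.
Scaling 2775 → 2802 is ×1.0097, so the height becomes 1460.53 × 1.0097 ≈ 1474.74 px.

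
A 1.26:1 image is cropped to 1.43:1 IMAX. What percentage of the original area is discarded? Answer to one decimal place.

Going from 1.26:1 to 1.43:1 IMAX means cutting height while keeping width.
Fraction kept = (1.260)/(1.430) ≈ 88.11%, so 11.89% is lost.

11.9%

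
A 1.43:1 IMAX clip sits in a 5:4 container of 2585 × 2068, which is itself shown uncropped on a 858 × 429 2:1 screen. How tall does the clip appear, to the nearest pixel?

Inside the 2585×2068 canvas the clip is width-limited at 2585.00 × 1807.69.
5:4 in 858×429: fills the height, so the intermediate becomes 536.25 × 429.00 — a scale of ×0.2074.
Applying the same ×0.2074: 1807.69 → 375.00.

375 px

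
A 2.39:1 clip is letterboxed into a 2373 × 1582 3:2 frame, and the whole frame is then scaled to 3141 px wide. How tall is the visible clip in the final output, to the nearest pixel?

1314 px

At 2373×1582 the clip is width-limited, so height = 2373 / 2.390 ≈ 992.89 px.
The frame scales by 3141/2373 = 1.3236; 992.89 × 1.3236 ≈ 1314.23 px.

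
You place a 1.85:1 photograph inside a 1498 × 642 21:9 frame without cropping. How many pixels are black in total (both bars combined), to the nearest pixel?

199213 pixels

Since 1.850 < 2.333, the photograph is height-limited.
The photograph is 642 × 1.850 ≈ 1187.7000 px wide.
Black = 1498 − 1187.7000 = 310.3000 px.
Bar area = 310.3000 × 642 ≈ 199213 px.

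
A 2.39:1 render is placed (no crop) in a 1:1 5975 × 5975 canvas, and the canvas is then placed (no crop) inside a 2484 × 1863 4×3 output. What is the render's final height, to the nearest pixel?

2.39:1 in 5975×5975: fills the width, so the render is 5975.00 × 2500.00.
The 1:1 canvas is height-limited in 2484×1863, giving 1863.00 × 1863.00; scale factor 0.3118.
Applying the same ×0.3118: 2500.00 → 779.50.

779 px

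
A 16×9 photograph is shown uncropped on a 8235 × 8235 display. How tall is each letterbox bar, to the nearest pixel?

1801 px

Since 1.778 > 1.000, the photograph is width-limited.
That makes the image 4632.19 px tall (8235 × 9/16).
Leftover height: 8235 − 4632.19 = 3602.81 px → 1801.41 each side.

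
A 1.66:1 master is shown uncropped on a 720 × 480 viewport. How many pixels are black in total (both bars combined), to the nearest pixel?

Since 1.660 > 1.500, the master is width-limited.
Content height = 720 / 1.660 ≈ 433.7349 px.
480 − 433.7349 = 46.2651 px of bars.
That's 46.2651 × 720 ≈ 33311 black pixels.

33311 pixels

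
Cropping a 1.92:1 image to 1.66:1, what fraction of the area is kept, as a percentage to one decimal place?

The height stays; only width is cut (since 1.66:1 is narrower than 1.92:1).
Area ratio = (1.660)/(1.920) = 86.46% retained.

86.5%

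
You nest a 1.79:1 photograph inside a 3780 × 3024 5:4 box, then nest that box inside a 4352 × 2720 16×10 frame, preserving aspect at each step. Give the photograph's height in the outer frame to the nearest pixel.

First fit — 1.79:1 into 3780×3024 spans the width: 3780.00 × 2111.73.
5:4 in 4352×2720: fills the height, so the intermediate becomes 3400.00 × 2720.00 — a scale of ×0.8995.
The photograph scales with it: height 2111.73 × 0.8995 ≈ 1899.44.

1899 px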